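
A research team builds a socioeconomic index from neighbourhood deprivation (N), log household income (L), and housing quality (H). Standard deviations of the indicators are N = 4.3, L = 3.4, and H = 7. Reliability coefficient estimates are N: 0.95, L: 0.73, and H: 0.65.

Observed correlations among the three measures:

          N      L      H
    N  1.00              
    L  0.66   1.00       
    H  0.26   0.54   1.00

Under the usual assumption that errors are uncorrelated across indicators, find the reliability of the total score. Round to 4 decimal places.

Var(N+L+H) = 4.3² + 3.4² + 7² + 2·[4.3·3.4·0.66 + 4.3·7·0.26 + 3.4·7·0.54] = 79.05 + 60.6544 = 139.704.
Under uncorrelated errors the observed covariances equal the true-score covariances, so only the own-variance terms attenuate.
True-score variance = [4.3²·0.95 + 3.4²·0.73 + 7²·0.65] + 60.6544 = 57.8543 + 60.6544 = 118.509.
Reliability = 118.509 / 139.704 = 0.8483.

0.8483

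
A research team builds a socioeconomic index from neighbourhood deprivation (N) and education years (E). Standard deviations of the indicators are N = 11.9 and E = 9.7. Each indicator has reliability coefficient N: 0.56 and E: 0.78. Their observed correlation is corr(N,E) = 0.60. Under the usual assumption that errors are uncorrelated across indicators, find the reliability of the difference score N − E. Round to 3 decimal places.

0.146

Var(N−E) = 11.9² + 9.7² − 2·11.9·9.7·0.60 = 235.7 − 138.516 = 97.184.
With uncorrelated errors the cross-covariances are all true-score covariance, so they carry over unchanged; only the diagonal terms shrink to ρᵢσᵢ².
True-score variance = [11.9²·0.56 + 9.7²·0.78] − 138.516 = 152.692 − 138.516 = 14.1758.
Reliability = 14.1758 / 97.184 = 0.146.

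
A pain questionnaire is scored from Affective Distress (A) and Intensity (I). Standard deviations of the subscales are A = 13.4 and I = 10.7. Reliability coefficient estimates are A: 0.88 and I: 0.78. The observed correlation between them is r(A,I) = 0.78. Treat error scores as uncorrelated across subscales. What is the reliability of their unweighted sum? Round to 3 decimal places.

Var(A+I) = 13.4² + 10.7² + 2·[13.4·10.7·0.78] = 294.05 + 223.673 = 517.723.
Under uncorrelated errors the observed covariances equal the true-score covariances, so only the own-variance terms attenuate.
True-score variance = [13.4²·0.88 + 10.7²·0.78] + 223.673 = 247.315 + 223.673 = 470.988.
Reliability = 470.988 / 517.723 = 0.910.

0.910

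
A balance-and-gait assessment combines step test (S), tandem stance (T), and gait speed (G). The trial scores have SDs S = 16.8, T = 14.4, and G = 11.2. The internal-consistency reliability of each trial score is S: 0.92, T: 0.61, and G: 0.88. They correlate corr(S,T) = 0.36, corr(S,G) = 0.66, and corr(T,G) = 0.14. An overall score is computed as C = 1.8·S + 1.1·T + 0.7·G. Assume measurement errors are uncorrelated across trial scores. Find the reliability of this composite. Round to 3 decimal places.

Var(C) = 1.8²·16.8² + 1.1²·14.4² + 0.7²·11.2² + 2·[1.98·16.8·14.4·0.36 + 1.26·16.8·11.2·0.66 + 0.77·14.4·11.2·0.14] = 1226.83 + 692.601 = 1919.43.
With uncorrelated errors the cross-covariances are all true-score covariance, so they carry over unchanged; only the diagonal terms shrink to ρᵢσᵢ².
True-score variance = [1.8²·16.8²·0.92 + 1.1²·14.4²·0.61 + 0.7²·11.2²·0.88] + 692.601 = 1048.44 + 692.601 = 1741.04.
Reliability = 1741.04 / 1919.43 = 0.907.

0.907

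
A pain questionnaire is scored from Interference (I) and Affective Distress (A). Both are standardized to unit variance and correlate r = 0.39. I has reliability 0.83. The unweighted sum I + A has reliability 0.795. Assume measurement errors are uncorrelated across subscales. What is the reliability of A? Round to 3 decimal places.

Var(I+A) = 2 + 2·0.39 = 2.780.
True-score variance = ρ_I + ρ_A + 2·0.39, so 0.795 = (0.83 + ρ_A + 0.78) / 2.780.
ρ_A = 0.795·2.780 − 0.83 − 0.78 = 0.600.

0.600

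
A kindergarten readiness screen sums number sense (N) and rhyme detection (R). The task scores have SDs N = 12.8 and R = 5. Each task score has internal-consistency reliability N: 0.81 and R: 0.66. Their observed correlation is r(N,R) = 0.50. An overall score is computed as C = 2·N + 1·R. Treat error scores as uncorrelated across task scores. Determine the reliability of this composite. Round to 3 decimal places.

0.835

Var(C) = 2²·12.8² + 5² + 2·[2·12.8·5·0.50] = 680.36 + 128 = 808.36.
Because errors are independent across components, Cov(Tᵢ,Tⱼ) = Cov(Xᵢ,Xⱼ); the off-diagonal part of the true-score variance is the same as above.
True-score variance = [2²·12.8²·0.81 + 5²·0.66] + 128 = 547.342 + 128 = 675.342.
Reliability = 675.342 / 808.36 = 0.835.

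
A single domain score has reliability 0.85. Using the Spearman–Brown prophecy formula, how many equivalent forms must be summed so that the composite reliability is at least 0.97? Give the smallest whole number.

k ≥ ρ*(1−ρ₁)/(ρ₁(1−ρ*)) = 0.97·0.15 / (0.85·0.03) = 5.706.
Smallest integer k = 6.

6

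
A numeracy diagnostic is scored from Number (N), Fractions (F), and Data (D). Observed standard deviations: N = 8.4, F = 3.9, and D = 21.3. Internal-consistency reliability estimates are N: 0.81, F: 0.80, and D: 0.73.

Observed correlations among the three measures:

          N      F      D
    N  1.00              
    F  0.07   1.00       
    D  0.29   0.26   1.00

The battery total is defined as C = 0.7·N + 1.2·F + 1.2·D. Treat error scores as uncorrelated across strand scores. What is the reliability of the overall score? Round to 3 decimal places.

0.783

Var(C) = 0.7²·8.4² + 1.2²·3.9² + 1.2²·21.3² + 2·[0.84·8.4·3.9·0.07 + 0.84·8.4·21.3·0.29 + 1.44·3.9·21.3·0.26] = 709.79 + 153.225 = 863.016.
Because errors are independent across components, Cov(Tᵢ,Tⱼ) = Cov(Xᵢ,Xⱼ); the off-diagonal part of the true-score variance is the same as above.
True-score variance = [0.7²·8.4²·0.81 + 1.2²·3.9²·0.80 + 1.2²·21.3²·0.73] + 153.225 = 522.446 + 153.225 = 675.671.
Reliability = 675.671 / 863.016 = 0.783.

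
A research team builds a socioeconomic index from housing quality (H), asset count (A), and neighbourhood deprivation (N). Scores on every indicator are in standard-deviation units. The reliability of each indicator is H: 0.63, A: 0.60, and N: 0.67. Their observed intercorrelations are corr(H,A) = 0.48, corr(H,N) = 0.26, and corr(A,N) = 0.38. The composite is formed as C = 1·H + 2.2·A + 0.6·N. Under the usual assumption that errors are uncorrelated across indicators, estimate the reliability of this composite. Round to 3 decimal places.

Var(C) = 1 + 2.2² + 0.6² + 2·[2.2·0.48 + 0.6·0.26 + 1.32·0.38] = 6.2 + 3.4272 = 9.6272.
With uncorrelated errors the cross-covariances are all true-score covariance, so they carry over unchanged; only the diagonal terms shrink to ρᵢσᵢ².
True-score variance = [0.63 + 2.2²·0.60 + 0.6²·0.67] + 3.4272 = 3.7752 + 3.4272 = 7.2024.
Reliability = 7.2024 / 9.6272 = 0.748.

0.748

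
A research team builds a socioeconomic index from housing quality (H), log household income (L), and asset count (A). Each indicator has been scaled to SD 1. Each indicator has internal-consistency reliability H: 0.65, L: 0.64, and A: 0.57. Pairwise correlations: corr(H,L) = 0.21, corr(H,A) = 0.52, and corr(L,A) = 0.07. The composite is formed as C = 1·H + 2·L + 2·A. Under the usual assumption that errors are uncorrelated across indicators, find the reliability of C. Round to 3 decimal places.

0.719

Var(C) = 1 + 2² + 2² + 2·[2·0.21 + 2·0.52 + 4·0.07] = 9 + 3.48 = 12.48.
Because errors are independent across components, Cov(Tᵢ,Tⱼ) = Cov(Xᵢ,Xⱼ); the off-diagonal part of the true-score variance is the same as above.
True-score variance = [0.65 + 2²·0.64 + 2²·0.57] + 3.48 = 5.49 + 3.48 = 8.97.
Reliability = 8.97 / 12.48 = 0.719.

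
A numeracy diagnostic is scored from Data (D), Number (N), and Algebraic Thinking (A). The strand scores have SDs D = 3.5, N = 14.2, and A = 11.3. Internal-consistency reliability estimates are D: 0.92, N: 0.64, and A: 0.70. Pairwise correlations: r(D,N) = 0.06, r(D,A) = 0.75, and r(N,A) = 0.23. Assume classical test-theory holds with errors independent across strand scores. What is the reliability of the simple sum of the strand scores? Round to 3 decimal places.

0.767

Var(D+N+A) = 3.5² + 14.2² + 11.3² + 2·[3.5·14.2·0.06 + 3.5·11.3·0.75 + 14.2·11.3·0.23] = 341.58 + 139.101 = 480.681.
Because errors are independent across components, Cov(Tᵢ,Tⱼ) = Cov(Xᵢ,Xⱼ); the off-diagonal part of the true-score variance is the same as above.
True-score variance = [3.5²·0.92 + 14.2²·0.64 + 11.3²·0.70] + 139.101 = 229.703 + 139.101 = 368.803.
Reliability = 368.803 / 480.681 = 0.767.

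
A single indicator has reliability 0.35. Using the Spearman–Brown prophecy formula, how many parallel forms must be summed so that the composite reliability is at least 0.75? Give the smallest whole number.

6

k ≥ ρ*(1−ρ₁)/(ρ₁(1−ρ*)) = 0.75·0.65 / (0.35·0.25) = 5.571.
Smallest integer k = 6.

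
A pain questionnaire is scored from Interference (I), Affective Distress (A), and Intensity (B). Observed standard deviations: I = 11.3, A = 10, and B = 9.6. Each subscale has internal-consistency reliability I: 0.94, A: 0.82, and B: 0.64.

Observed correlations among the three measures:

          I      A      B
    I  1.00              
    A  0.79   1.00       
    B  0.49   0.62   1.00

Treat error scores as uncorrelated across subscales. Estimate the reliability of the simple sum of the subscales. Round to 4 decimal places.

Var(I+A+B) = 11.3² + 10² + 9.6² + 2·[11.3·10·0.79 + 11.3·9.6·0.49 + 10·9.6·0.62] = 319.85 + 403.89 = 723.74.
Because errors are independent across components, Cov(Tᵢ,Tⱼ) = Cov(Xᵢ,Xⱼ); the off-diagonal part of the true-score variance is the same as above.
True-score variance = [11.3²·0.94 + 10²·0.82 + 9.6²·0.64] + 403.89 = 261.011 + 403.89 = 664.901.
Reliability = 664.901 / 723.74 = 0.9187.

0.9187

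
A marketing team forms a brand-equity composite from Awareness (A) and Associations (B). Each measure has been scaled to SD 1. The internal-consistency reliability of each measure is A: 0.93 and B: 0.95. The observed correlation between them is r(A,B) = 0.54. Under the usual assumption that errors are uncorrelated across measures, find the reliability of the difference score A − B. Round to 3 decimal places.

Var(A−B) = 1 + 1 − 2·0.54 = 2 − 1.08 = 0.92.
Because errors are independent across components, Cov(Tᵢ,Tⱼ) = Cov(Xᵢ,Xⱼ); the off-diagonal part of the true-score variance is the same as above.
True-score variance = [0.93 + 0.95] − 1.08 = 1.88 − 1.08 = 0.8.
Reliability = 0.8 / 0.92 = 0.870.

0.870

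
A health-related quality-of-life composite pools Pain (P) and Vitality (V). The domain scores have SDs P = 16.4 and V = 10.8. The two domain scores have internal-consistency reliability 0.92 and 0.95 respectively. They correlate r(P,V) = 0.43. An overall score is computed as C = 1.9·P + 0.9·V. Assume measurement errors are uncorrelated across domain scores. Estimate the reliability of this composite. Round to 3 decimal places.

Var(C) = 1.9²·16.4² + 0.9²·10.8² + 2·[1.71·16.4·10.8·0.43] = 1065.42 + 260.473 = 1325.9.
With uncorrelated errors the cross-covariances are all true-score covariance, so they carry over unchanged; only the diagonal terms shrink to ρᵢσᵢ².
True-score variance = [1.9²·16.4²·0.92 + 0.9²·10.8²·0.95] + 260.473 = 983.024 + 260.473 = 1243.5.
Reliability = 1243.5 / 1325.9 = 0.938.

0.938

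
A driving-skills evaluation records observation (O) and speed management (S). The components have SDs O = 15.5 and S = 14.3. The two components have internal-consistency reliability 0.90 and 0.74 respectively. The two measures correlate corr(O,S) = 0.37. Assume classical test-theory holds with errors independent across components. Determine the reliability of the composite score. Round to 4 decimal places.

Var(O+S) = 15.5² + 14.3² + 2·[15.5·14.3·0.37] = 444.74 + 164.021 = 608.761.
Under uncorrelated errors the observed covariances equal the true-score covariances, so only the own-variance terms attenuate.
True-score variance = [15.5²·0.90 + 14.3²·0.74] + 164.021 = 367.548 + 164.021 = 531.569.
Reliability = 531.569 / 608.761 = 0.8732.

0.8732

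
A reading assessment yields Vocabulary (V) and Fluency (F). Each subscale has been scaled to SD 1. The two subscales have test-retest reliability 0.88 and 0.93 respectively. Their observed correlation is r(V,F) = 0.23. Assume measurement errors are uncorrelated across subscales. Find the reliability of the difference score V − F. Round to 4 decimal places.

0.8766

Var(V−F) = 1 + 1 − 2·0.23 = 2 − 0.46 = 1.54.
Under uncorrelated errors the observed covariances equal the true-score covariances, so only the own-variance terms attenuate.
True-score variance = [0.88 + 0.93] − 0.46 = 1.81 − 0.46 = 1.35.
Reliability = 1.35 / 1.54 = 0.8766.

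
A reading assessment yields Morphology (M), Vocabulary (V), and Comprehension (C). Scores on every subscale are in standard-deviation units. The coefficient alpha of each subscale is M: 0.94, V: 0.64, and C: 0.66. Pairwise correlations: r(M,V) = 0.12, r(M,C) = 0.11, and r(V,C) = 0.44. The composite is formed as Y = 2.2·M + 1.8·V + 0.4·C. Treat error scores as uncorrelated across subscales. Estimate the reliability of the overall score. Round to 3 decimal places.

0.849

Var(Y) = 2.2² + 1.8² + 0.4² + 2·[3.96·0.12 + 0.88·0.11 + 0.72·0.44] = 8.24 + 1.7776 = 10.0176.
Under uncorrelated errors the observed covariances equal the true-score covariances, so only the own-variance terms attenuate.
True-score variance = [2.2²·0.94 + 1.8²·0.64 + 0.4²·0.66] + 1.7776 = 6.7288 + 1.7776 = 8.5064.
Reliability = 8.5064 / 10.0176 = 0.849.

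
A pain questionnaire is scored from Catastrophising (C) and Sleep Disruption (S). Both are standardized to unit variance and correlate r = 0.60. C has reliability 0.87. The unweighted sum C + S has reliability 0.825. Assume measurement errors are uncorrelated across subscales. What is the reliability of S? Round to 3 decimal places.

Var(C+S) = 2 + 2·0.60 = 3.200.
True-score variance = ρ_C + ρ_S + 2·0.60, so 0.825 = (0.87 + ρ_S + 1.20) / 3.200.
ρ_S = 0.825·3.200 − 0.87 − 1.20 = 0.570.

0.570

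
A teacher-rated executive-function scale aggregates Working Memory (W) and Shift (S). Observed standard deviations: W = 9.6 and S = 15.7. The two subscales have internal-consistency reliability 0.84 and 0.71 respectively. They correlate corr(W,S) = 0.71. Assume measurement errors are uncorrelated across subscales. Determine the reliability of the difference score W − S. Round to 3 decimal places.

Var(W−S) = 9.6² + 15.7² − 2·9.6·15.7·0.71 = 338.65 − 214.022 = 124.628.
With uncorrelated errors the cross-covariances are all true-score covariance, so they carry over unchanged; only the diagonal terms shrink to ρᵢσᵢ².
True-score variance = [9.6²·0.84 + 15.7²·0.71] − 214.022 = 252.422 − 214.022 = 38.3999.
Reliability = 38.3999 / 124.628 = 0.308.

0.308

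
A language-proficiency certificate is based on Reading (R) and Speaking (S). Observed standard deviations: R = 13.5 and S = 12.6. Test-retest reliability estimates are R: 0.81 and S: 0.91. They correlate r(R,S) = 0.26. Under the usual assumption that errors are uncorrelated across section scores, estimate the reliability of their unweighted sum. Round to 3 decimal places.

Var(R+S) = 13.5² + 12.6² + 2·[13.5·12.6·0.26] = 341.01 + 88.452 = 429.462.
Because errors are independent across components, Cov(Tᵢ,Tⱼ) = Cov(Xᵢ,Xⱼ); the off-diagonal part of the true-score variance is the same as above.
True-score variance = [13.5²·0.81 + 12.6²·0.91] + 88.452 = 292.094 + 88.452 = 380.546.
Reliability = 380.546 / 429.462 = 0.886.

0.886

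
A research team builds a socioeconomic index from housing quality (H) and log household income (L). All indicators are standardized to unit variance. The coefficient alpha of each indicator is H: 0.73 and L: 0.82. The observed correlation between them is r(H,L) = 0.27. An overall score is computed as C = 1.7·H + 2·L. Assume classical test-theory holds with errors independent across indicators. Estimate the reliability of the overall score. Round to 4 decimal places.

0.8281

Var(C) = 1.7² + 2² + 2·[3.4·0.27] = 6.89 + 1.836 = 8.726.
With uncorrelated errors the cross-covariances are all true-score covariance, so they carry over unchanged; only the diagonal terms shrink to ρᵢσᵢ².
True-score variance = [1.7²·0.73 + 2²·0.82] + 1.836 = 5.3897 + 1.836 = 7.2257.
Reliability = 7.2257 / 8.726 = 0.8281.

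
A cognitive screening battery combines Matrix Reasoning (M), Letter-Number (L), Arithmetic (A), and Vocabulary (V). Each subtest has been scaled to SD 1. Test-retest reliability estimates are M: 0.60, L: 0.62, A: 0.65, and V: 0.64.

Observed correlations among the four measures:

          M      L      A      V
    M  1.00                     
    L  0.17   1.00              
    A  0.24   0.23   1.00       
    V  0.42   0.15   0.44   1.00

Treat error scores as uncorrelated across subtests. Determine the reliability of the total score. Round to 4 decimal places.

Var(M+L+A+V) = 4 + 2·[0.17 + 0.24 + 0.42 + 0.23 + 0.15 + 0.44] = 4 + 3.3 = 7.3.
With uncorrelated errors the cross-covariances are all true-score covariance, so they carry over unchanged; only the diagonal terms shrink to ρᵢσᵢ².
True-score variance = [0.60 + 0.62 + 0.65 + 0.64] + 3.3 = 2.51 + 3.3 = 5.81.
Reliability = 5.81 / 7.3 = 0.7959.

0.7959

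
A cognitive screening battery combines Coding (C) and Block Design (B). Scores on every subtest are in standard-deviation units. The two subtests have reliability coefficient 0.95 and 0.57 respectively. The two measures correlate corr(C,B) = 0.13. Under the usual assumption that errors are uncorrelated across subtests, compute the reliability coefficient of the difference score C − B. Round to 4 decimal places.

Var(C−B) = 1 + 1 − 2·0.13 = 2 − 0.26 = 1.74.
Under uncorrelated errors the observed covariances equal the true-score covariances, so only the own-variance terms attenuate.
True-score variance = [0.95 + 0.57] − 0.26 = 1.52 − 0.26 = 1.26.
Reliability = 1.26 / 1.74 = 0.7241.

0.7241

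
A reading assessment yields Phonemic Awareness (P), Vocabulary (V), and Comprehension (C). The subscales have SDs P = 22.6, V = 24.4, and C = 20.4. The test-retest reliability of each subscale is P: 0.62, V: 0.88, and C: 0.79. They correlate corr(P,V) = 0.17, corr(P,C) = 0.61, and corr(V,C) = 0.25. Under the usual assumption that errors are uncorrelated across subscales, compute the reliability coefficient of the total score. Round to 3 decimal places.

Var(P+V+C) = 22.6² + 24.4² + 20.4² + 2·[22.6·24.4·0.17 + 22.6·20.4·0.61 + 24.4·20.4·0.25] = 1522.28 + 998.838 = 2521.12.
Under uncorrelated errors the observed covariances equal the true-score covariances, so only the own-variance terms attenuate.
True-score variance = [22.6²·0.62 + 24.4²·0.88 + 20.4²·0.79] + 998.838 = 1169.35 + 998.838 = 2168.19.
Reliability = 2168.19 / 2521.12 = 0.860.

0.860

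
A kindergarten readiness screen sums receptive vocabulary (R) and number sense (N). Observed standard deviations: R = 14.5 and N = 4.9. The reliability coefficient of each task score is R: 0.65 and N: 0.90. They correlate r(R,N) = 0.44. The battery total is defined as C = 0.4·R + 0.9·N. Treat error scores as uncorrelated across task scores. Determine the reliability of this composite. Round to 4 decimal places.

Var(C) = 0.4²·14.5² + 0.9²·4.9² + 2·[0.36·14.5·4.9·0.44] = 53.0881 + 22.5086 = 75.5967.
With uncorrelated errors the cross-covariances are all true-score covariance, so they carry over unchanged; only the diagonal terms shrink to ρᵢσᵢ².
True-score variance = [0.4²·14.5²·0.65 + 0.9²·4.9²·0.90] + 22.5086 = 39.3693 + 22.5086 = 61.8779.
Reliability = 61.8779 / 75.5967 = 0.8185.

0.8185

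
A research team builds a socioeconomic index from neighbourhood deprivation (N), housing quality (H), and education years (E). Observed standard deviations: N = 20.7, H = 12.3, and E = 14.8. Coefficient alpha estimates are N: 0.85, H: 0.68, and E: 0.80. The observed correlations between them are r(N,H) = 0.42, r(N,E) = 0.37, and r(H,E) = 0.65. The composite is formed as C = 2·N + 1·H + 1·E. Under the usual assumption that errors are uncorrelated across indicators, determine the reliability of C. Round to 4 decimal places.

Var(C) = 2²·20.7² + 12.3² + 14.8² + 2·[2·20.7·12.3·0.42 + 2·20.7·14.8·0.37 + 12.3·14.8·0.65] = 2084.29 + 1117.81 = 3202.1.
With uncorrelated errors the cross-covariances are all true-score covariance, so they carry over unchanged; only the diagonal terms shrink to ρᵢσᵢ².
True-score variance = [2²·20.7²·0.85 + 12.3²·0.68 + 14.8²·0.80] + 1117.81 = 1734.98 + 1117.81 = 2852.78.
Reliability = 2852.78 / 3202.1 = 0.8909.

0.8909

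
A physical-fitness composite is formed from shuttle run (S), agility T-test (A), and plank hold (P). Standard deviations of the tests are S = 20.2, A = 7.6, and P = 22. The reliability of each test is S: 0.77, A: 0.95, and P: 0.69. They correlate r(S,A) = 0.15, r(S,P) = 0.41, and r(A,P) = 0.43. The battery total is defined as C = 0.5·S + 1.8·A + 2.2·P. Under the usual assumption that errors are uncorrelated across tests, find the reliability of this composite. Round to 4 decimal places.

0.7917

Var(C) = 0.5²·20.2² + 1.8²·7.6² + 2.2²·22² + 2·[0.9·20.2·7.6·0.15 + 1.1·20.2·22·0.41 + 3.96·7.6·22·0.43] = 2631.71 + 1011.72 = 3643.43.
Because errors are independent across components, Cov(Tᵢ,Tⱼ) = Cov(Xᵢ,Xⱼ); the off-diagonal part of the true-score variance is the same as above.
True-score variance = [0.5²·20.2²·0.77 + 1.8²·7.6²·0.95 + 2.2²·22²·0.69] + 1011.72 = 1872.7 + 1011.72 = 2884.41.
Reliability = 2884.41 / 3643.43 = 0.7917.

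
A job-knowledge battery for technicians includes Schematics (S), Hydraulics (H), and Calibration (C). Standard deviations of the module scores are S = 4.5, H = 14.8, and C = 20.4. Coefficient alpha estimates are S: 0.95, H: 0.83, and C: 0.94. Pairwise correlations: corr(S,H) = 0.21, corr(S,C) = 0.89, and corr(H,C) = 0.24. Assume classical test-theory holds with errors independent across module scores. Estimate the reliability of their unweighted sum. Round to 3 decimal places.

0.936

Var(S+H+C) = 4.5² + 14.8² + 20.4² + 2·[4.5·14.8·0.21 + 4.5·20.4·0.89 + 14.8·20.4·0.24] = 655.45 + 336.298 = 991.748.
With uncorrelated errors the cross-covariances are all true-score covariance, so they carry over unchanged; only the diagonal terms shrink to ρᵢσᵢ².
True-score variance = [4.5²·0.95 + 14.8²·0.83 + 20.4²·0.94] + 336.298 = 592.231 + 336.298 = 928.529.
Reliability = 928.529 / 991.748 = 0.936.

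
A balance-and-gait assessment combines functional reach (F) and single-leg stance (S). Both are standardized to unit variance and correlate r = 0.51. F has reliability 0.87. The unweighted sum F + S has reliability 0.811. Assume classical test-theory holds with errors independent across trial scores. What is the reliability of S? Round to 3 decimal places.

0.559

Var(F+S) = 2 + 2·0.51 = 3.020.
True-score variance = ρ_F + ρ_S + 2·0.51, so 0.811 = (0.87 + ρ_S + 1.02) / 3.020.
ρ_S = 0.811·3.020 − 0.87 − 1.02 = 0.559.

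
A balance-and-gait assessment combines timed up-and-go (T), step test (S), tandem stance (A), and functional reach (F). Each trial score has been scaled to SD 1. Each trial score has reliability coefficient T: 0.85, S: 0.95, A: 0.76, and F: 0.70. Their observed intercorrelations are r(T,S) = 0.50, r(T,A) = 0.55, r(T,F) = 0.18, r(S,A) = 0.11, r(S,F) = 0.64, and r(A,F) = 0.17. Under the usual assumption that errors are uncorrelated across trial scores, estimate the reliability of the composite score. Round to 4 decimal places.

Var(T+S+A+F) = 4 + 2·[0.50 + 0.55 + 0.18 + 0.11 + 0.64 + 0.17] = 4 + 4.3 = 8.3.
Because errors are independent across components, Cov(Tᵢ,Tⱼ) = Cov(Xᵢ,Xⱼ); the off-diagonal part of the true-score variance is the same as above.
True-score variance = [0.85 + 0.95 + 0.76 + 0.70] + 4.3 = 3.26 + 4.3 = 7.56.
Reliability = 7.56 / 8.3 = 0.9108.

0.9108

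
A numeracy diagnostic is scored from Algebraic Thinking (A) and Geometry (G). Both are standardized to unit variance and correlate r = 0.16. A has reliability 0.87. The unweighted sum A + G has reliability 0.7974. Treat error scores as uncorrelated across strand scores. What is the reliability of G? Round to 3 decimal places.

0.660

Var(A+G) = 2 + 2·0.16 = 2.320.
True-score variance = ρ_A + ρ_G + 2·0.16, so 0.7974 = (0.87 + ρ_G + 0.32) / 2.320.
ρ_G = 0.7974·2.320 − 0.87 − 0.32 = 0.660.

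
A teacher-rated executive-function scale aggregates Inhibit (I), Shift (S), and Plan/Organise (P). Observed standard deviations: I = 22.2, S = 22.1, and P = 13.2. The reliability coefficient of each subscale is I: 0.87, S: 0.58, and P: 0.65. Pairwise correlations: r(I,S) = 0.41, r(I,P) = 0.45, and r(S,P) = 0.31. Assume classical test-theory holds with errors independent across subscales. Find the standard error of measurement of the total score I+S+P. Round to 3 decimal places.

18.171

Var(total) = 1155.49 + 846.911 = 2002.4.
True-score variance = 825.305 + 846.911 = 1672.22, so reliability = 0.8351.
Error variance = 2002.4 − 1672.22 = 330.185; SEM = √330.185 = 18.171.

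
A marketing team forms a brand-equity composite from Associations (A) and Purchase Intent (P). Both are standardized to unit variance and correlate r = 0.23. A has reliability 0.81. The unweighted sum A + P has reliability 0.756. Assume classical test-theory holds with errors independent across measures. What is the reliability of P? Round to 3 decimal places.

Var(A+P) = 2 + 2·0.23 = 2.460.
True-score variance = ρ_A + ρ_P + 2·0.23, so 0.756 = (0.81 + ρ_P + 0.46) / 2.460.
ρ_P = 0.756·2.460 − 0.81 − 0.46 = 0.590.

0.590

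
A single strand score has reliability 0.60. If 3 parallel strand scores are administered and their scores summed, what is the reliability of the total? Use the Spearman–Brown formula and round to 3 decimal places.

0.818

ρ_k = kρ / (1 + (k−1)ρ) = 3·0.60 / (1 + 2·0.60) = 1.800 / 2.200 = 0.818.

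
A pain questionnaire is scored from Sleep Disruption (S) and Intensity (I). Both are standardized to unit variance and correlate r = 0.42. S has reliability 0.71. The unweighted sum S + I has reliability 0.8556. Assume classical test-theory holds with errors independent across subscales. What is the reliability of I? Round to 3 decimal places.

0.880

Var(S+I) = 2 + 2·0.42 = 2.840.
True-score variance = ρ_S + ρ_I + 2·0.42, so 0.8556 = (0.71 + ρ_I + 0.84) / 2.840.
ρ_I = 0.8556·2.840 − 0.71 − 0.84 = 0.880.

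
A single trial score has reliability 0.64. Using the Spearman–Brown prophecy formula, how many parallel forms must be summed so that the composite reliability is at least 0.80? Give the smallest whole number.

3

k ≥ ρ*(1−ρ₁)/(ρ₁(1−ρ*)) = 0.80·0.36 / (0.64·0.20) = 2.250.
Smallest integer k = 3.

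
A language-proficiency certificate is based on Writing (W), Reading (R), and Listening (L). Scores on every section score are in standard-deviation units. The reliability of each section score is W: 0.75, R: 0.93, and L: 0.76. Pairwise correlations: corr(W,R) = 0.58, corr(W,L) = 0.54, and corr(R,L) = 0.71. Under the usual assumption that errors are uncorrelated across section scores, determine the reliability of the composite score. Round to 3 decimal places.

0.916

Var(W+R+L) = 3 + 2·[0.58 + 0.54 + 0.71] = 3 + 3.66 = 6.66.
Under uncorrelated errors the observed covariances equal the true-score covariances, so only the own-variance terms attenuate.
True-score variance = [0.75 + 0.93 + 0.76] + 3.66 = 2.44 + 3.66 = 6.1.
Reliability = 6.1 / 6.66 = 0.916.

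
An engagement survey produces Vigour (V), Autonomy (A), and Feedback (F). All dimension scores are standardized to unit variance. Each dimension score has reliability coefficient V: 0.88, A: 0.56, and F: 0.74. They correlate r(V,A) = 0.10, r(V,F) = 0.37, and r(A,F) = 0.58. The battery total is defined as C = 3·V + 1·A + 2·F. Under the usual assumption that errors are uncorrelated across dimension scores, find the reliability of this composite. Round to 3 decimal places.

0.880

Var(C) = 3² + 1 + 2² + 2·[3·0.10 + 6·0.37 + 2·0.58] = 14 + 7.36 = 21.36.
Under uncorrelated errors the observed covariances equal the true-score covariances, so only the own-variance terms attenuate.
True-score variance = [3²·0.88 + 0.56 + 2²·0.74] + 7.36 = 11.44 + 7.36 = 18.8.
Reliability = 18.8 / 21.36 = 0.880.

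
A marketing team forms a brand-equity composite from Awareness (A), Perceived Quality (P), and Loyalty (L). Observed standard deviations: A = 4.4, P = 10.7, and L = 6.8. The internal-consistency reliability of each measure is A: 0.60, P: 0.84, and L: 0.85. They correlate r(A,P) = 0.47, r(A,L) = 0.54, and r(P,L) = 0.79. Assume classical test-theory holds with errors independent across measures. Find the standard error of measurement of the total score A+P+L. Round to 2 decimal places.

5.74

Var(total) = 180.09 + 191.53 = 371.62.
True-score variance = 147.092 + 191.53 = 338.621, so reliability = 0.9112.
Error variance = 371.62 − 338.621 = 32.9984; SEM = √32.9984 = 5.74.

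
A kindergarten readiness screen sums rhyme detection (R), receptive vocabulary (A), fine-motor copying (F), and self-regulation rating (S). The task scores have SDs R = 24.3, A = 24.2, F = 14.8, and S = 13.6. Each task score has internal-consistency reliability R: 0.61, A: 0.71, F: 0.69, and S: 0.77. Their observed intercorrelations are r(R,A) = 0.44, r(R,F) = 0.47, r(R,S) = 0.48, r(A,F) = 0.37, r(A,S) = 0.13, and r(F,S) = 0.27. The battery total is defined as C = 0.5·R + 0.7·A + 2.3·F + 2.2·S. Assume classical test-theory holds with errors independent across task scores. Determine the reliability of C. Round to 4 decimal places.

Var(C) = 0.5²·24.3² + 0.7²·24.2² + 2.3²·14.8² + 2.2²·13.6² + 2·[0.35·24.3·24.2·0.44 + 1.15·24.3·14.8·0.47 + 1.1·24.3·13.6·0.48 + 1.61·24.2·14.8·0.37 + 1.54·24.2·13.6·0.13 + 5.06·14.8·13.6·0.27] = 2488.51 + 2027.35 = 4515.86.
Because errors are independent across components, Cov(Tᵢ,Tⱼ) = Cov(Xᵢ,Xⱼ); the off-diagonal part of the true-score variance is the same as above.
True-score variance = [0.5²·24.3²·0.61 + 0.7²·24.2²·0.71 + 2.3²·14.8²·0.69 + 2.2²·13.6²·0.77] + 2027.35 = 1782.62 + 2027.35 = 3809.97.
Reliability = 3809.97 / 4515.86 = 0.8437.

0.8437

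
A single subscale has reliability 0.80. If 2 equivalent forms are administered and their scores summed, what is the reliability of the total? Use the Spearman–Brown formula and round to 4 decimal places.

ρ_k = kρ / (1 + (k−1)ρ) = 2·0.80 / (1 + 1·0.80) = 1.600 / 1.800 = 0.8889.

0.8889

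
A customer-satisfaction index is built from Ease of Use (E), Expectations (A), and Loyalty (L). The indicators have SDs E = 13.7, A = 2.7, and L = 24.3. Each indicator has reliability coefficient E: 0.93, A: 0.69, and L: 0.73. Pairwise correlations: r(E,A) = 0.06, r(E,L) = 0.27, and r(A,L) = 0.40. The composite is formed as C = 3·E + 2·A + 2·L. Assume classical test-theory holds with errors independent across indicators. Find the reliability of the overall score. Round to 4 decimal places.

Var(C) = 3²·13.7² + 2²·2.7² + 2²·24.3² + 2·[6·13.7·2.7·0.06 + 6·13.7·24.3·0.27 + 4·2.7·24.3·0.40] = 4080.33 + 1315.21 = 5395.54.
With uncorrelated errors the cross-covariances are all true-score covariance, so they carry over unchanged; only the diagonal terms shrink to ρᵢσᵢ².
True-score variance = [3²·13.7²·0.93 + 2²·2.7²·0.69 + 2²·24.3²·0.73] + 1315.21 = 3315.32 + 1315.21 = 4630.53.
Reliability = 4630.53 / 5395.54 = 0.8582.

0.8582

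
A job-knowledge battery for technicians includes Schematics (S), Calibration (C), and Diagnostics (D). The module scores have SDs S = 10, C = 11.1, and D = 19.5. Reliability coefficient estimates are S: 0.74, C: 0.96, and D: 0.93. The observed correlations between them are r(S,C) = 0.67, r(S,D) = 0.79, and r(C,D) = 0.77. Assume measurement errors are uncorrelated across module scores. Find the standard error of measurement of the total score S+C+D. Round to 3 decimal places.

Var(total) = 603.46 + 790.173 = 1393.63.
True-score variance = 545.914 + 790.173 = 1336.09, so reliability = 0.9587.
Error variance = 1393.63 − 1336.09 = 57.5459; SEM = √57.5459 = 7.586.

7.586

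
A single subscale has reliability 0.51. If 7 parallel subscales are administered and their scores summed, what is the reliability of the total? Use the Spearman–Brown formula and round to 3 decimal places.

0.879

ρ_k = kρ / (1 + (k−1)ρ) = 7·0.51 / (1 + 6·0.51) = 3.570 / 4.060 = 0.879.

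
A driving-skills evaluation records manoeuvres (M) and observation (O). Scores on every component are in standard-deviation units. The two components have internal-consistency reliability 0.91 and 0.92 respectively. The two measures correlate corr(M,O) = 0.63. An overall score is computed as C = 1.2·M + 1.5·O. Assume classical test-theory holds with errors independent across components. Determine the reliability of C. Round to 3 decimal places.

0.948

Var(C) = 1.2² + 1.5² + 2·[1.8·0.63] = 3.69 + 2.268 = 5.958.
With uncorrelated errors the cross-covariances are all true-score covariance, so they carry over unchanged; only the diagonal terms shrink to ρᵢσᵢ².
True-score variance = [1.2²·0.91 + 1.5²·0.92] + 2.268 = 3.3804 + 2.268 = 5.6484.
Reliability = 5.6484 / 5.958 = 0.948.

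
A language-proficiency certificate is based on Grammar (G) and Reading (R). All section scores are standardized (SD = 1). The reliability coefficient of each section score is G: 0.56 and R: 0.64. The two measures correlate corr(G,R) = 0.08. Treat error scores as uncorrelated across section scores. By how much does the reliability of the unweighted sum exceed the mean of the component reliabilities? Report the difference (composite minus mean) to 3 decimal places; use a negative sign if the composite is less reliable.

0.030

Var(sum) = 2 + 0.16 = 2.16; true-score variance = 1.2 + 0.16 = 1.36; composite reliability = 0.6296.
Mean component reliability = 0.6000.
Difference = 0.6296 − 0.6000 = 0.030.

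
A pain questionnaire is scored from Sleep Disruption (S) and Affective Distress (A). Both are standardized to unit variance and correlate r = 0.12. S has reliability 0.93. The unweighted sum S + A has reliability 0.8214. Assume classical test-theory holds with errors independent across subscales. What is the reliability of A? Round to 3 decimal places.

Var(S+A) = 2 + 2·0.12 = 2.240.
True-score variance = ρ_S + ρ_A + 2·0.12, so 0.8214 = (0.93 + ρ_A + 0.24) / 2.240.
ρ_A = 0.8214·2.240 − 0.93 − 0.24 = 0.670.

0.670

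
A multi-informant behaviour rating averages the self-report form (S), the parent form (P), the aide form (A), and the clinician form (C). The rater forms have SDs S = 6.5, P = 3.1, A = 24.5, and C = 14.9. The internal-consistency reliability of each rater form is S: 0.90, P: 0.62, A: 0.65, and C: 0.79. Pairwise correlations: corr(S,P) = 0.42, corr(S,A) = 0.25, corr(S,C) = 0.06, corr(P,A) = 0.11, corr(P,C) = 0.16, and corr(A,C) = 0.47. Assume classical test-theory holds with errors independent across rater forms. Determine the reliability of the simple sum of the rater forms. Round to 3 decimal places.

Var(S+P+A+C) = 6.5² + 3.1² + 24.5² + 14.9² + 2·[6.5·3.1·0.42 + 6.5·24.5·0.25 + 6.5·14.9·0.06 + 3.1·24.5·0.11 + 3.1·14.9·0.16 + 24.5·14.9·0.47] = 874.12 + 482.81 = 1356.93.
With uncorrelated errors the cross-covariances are all true-score covariance, so they carry over unchanged; only the diagonal terms shrink to ρᵢσᵢ².
True-score variance = [6.5²·0.90 + 3.1²·0.62 + 24.5²·0.65 + 14.9²·0.79] + 482.81 = 609.534 + 482.81 = 1092.34.
Reliability = 1092.34 / 1356.93 = 0.805.

0.805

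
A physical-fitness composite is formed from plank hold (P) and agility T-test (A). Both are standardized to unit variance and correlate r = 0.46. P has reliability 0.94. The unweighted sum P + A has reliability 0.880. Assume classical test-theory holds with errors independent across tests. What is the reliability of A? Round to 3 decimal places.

Var(P+A) = 2 + 2·0.46 = 2.920.
True-score variance = ρ_P + ρ_A + 2·0.46, so 0.880 = (0.94 + ρ_A + 0.92) / 2.920.
ρ_A = 0.880·2.920 − 0.94 − 0.92 = 0.710.

0.710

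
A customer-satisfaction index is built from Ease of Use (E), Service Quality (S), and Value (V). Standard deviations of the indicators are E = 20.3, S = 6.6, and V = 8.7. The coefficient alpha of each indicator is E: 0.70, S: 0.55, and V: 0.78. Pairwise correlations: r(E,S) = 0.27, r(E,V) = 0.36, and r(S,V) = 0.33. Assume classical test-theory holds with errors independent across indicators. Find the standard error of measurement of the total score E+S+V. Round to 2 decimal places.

12.64

Var(total) = 531.34 + 237.406 = 768.746.
True-score variance = 371.459 + 237.406 = 608.865, so reliability = 0.7920.
Error variance = 768.746 − 608.865 = 159.881; SEM = √159.881 = 12.64.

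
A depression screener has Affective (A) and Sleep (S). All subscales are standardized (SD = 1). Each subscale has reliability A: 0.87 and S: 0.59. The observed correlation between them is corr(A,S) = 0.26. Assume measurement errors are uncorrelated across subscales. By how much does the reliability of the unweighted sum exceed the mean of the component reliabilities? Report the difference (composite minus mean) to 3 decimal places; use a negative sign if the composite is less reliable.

0.056

Var(sum) = 2 + 0.52 = 2.52; true-score variance = 1.46 + 0.52 = 1.98; composite reliability = 0.7857.
Mean component reliability = 0.7300.
Difference = 0.7857 − 0.7300 = 0.056.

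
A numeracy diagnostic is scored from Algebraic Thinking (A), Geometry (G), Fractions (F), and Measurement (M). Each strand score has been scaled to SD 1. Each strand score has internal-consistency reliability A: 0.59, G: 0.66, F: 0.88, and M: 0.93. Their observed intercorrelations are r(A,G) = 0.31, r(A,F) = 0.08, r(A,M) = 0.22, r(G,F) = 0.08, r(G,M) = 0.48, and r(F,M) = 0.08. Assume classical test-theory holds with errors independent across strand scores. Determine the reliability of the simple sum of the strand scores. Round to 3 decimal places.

Var(A+G+F+M) = 4 + 2·[0.31 + 0.08 + 0.22 + 0.08 + 0.48 + 0.08] = 4 + 2.5 = 6.5.
With uncorrelated errors the cross-covariances are all true-score covariance, so they carry over unchanged; only the diagonal terms shrink to ρᵢσᵢ².
True-score variance = [0.59 + 0.66 + 0.88 + 0.93] + 2.5 = 3.06 + 2.5 = 5.56.
Reliability = 5.56 / 6.5 = 0.855.

0.855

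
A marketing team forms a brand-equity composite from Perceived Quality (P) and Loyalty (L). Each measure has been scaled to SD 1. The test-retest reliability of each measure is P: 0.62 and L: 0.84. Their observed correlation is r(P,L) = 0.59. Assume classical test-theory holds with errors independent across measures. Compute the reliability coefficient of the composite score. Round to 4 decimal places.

0.8302

Var(P+L) = 2 + 2·[0.59] = 2 + 1.18 = 3.18.
With uncorrelated errors the cross-covariances are all true-score covariance, so they carry over unchanged; only the diagonal terms shrink to ρᵢσᵢ².
True-score variance = [0.62 + 0.84] + 1.18 = 1.46 + 1.18 = 2.64.
Reliability = 2.64 / 3.18 = 0.8302.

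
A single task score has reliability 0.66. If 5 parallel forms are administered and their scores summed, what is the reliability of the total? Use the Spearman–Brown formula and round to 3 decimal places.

0.907

ρ_k = kρ / (1 + (k−1)ρ) = 5·0.66 / (1 + 4·0.66) = 3.300 / 3.640 = 0.907.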